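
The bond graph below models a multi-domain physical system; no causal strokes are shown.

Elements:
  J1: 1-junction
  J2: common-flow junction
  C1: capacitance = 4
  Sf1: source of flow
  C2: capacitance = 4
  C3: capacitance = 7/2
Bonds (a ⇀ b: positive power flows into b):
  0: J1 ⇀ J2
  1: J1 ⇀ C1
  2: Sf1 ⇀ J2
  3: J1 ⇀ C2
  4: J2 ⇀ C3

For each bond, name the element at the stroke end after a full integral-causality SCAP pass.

b0 |J2
b1 |J1
b2 |Sf1
b3 |J1
b4 |J2

b2 |Sf1  (source Sf1 imposes f)
b0 |J2  (J2: bond 2 brought flow, rest push out)
b4 |J2  (J2 flow already set via bond 2)
b1 |J1  (1-jn J1 has f-setter on 0)
b3 |J1  (J1: bond 0 brought flow, rest push out)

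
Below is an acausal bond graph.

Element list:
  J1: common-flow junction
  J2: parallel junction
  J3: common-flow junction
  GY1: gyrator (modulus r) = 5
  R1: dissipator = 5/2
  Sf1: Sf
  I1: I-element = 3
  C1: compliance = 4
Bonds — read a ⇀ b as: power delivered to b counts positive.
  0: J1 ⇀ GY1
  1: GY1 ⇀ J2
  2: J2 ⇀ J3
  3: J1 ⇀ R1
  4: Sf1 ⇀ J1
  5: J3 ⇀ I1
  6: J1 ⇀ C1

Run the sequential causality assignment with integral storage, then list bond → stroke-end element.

#4 |Sf1  (Sf1 fixes flow; stroke at Sf1)
#0 |J1  (J1 flow already set via bond 4)
#3 |J1  (J1 flow already set via bond 4)
#6 |J1  (J1: bond 4 brought flow, rest push out)
#1 |J2  (GY1 both-in/both-out from 0)
#2 |J3  (0-jn J2 has e-setter on 1)
#5 |I1  (only one flow-in slot at J3)

#0 →J1
#1 →J2
#2 →J3
#3 →J1
#4 →Sf1
#5 →I1
#6 →J1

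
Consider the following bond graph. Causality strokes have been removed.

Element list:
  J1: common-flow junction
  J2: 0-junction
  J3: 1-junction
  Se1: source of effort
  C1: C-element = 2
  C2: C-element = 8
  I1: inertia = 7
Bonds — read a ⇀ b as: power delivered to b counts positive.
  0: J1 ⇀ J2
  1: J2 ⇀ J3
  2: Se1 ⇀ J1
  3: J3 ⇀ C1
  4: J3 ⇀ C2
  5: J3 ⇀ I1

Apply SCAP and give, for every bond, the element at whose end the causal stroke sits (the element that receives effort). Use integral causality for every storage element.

b2 stroke at J1  (Se1: effort source, stroke at far end)
b0 stroke at J2  (only one flow-in slot at J1)
b1 stroke at J3  (common-e at J2 fixed by 0)
b3 stroke at J3  (prefer integral on C1)
b4 stroke at J3  (C2: C, integral causality)
b5 stroke at I1  (only one flow-in slot at J3)

b0 stroke→J2
b1 stroke→J3
b2 stroke→J1
b3 stroke→J3
b4 stroke→J3
b5 stroke→I1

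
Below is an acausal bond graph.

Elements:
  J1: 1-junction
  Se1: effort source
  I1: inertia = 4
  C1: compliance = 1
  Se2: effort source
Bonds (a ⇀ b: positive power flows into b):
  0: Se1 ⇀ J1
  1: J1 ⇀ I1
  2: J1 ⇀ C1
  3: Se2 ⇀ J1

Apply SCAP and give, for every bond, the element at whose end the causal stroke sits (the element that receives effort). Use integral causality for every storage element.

β0 stroke→J1  (Se1: effort source, stroke at far end)
β3 stroke→J1  (Se2 fixes effort; stroke away)
β1 stroke→I1  (prefer integral on I1)
β2 stroke→J1  (common-f at J1 fixed by 1)

b0 →J1
b1 →I1
b2 →J1
b3 →J1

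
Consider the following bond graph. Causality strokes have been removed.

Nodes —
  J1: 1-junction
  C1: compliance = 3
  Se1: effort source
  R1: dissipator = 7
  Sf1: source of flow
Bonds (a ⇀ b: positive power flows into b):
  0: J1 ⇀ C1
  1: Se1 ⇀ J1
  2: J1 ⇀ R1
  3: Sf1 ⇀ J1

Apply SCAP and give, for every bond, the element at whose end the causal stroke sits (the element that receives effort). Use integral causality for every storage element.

β1 stroke at J1  (Se1 fixes effort; stroke away)
β3 stroke at Sf1  (Sf1 (Sf) sets flow on bond)
β0 stroke at J1  (J1: bond 3 brought flow, rest push out)
β2 stroke at J1  (J1: bond 3 brought flow, rest push out)

#0 stroke→J1
#1 stroke→J1
#2 stroke→J1
#3 stroke→Sf1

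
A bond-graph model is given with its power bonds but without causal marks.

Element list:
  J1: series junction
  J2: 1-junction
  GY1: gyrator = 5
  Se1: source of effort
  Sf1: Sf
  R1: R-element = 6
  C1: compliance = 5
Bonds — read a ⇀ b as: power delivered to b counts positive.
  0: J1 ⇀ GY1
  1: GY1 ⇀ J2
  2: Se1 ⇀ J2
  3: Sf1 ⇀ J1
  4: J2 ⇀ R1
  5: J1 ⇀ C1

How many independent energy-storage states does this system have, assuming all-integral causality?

β2 |J2  (Se1 (Se) sets effort on bond)
β3 |Sf1  (source Sf1 imposes f)
β0 |J1  (common-f at J1 fixed by 3)
β5 |J1  (1-jn J1 has f-setter on 3)
β1 |J2  (GY1 both-in/both-out from 0)
β4 |R1  (closing 1-jn rule on J2)

1  (C1 all integral)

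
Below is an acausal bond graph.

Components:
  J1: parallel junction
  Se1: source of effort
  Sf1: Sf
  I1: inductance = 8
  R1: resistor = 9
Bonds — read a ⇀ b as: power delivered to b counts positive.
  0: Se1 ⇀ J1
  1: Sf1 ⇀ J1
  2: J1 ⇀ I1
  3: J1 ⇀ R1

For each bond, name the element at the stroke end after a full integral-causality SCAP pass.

β0 |J1  (Se1 (Se) sets effort on bond)
β1 |Sf1  (Sf1: flow source, stroke at near end)
β2 |I1  (J1 effort already set via bond 0)
β3 |R1  (J1: bond 0 brought effort, rest push out)

bond 0 →J1
bond 1 →Sf1
bond 2 →I1
bond 3 →R1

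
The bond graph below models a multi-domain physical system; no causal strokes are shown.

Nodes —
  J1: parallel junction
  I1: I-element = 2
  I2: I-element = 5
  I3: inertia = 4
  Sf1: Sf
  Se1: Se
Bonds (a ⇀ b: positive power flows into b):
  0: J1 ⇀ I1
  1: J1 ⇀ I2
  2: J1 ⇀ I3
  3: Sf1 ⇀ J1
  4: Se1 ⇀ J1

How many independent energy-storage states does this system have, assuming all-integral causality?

3  (I1, I2, I3 all integral)

b3 stroke at Sf1  (source Sf1 imposes f)
b4 stroke at J1  (Se1: effort source, stroke at far end)
b0 stroke at I1  (common-e at J1 fixed by 4)
b1 stroke at I2  (0-jn J1 has e-setter on 4)
b2 stroke at I3  (0-jn J1 has e-setter on 4)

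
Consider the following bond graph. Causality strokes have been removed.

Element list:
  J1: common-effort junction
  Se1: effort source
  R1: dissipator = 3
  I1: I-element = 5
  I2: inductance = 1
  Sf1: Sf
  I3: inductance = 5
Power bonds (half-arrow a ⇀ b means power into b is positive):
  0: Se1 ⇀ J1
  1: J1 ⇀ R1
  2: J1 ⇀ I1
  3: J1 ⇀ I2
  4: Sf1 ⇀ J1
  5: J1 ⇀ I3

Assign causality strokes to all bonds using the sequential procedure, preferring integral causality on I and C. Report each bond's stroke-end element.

b0 stroke at J1  (source Se1 imposes e)
b4 stroke at Sf1  (Sf1 (Sf) sets flow on bond)
b1 stroke at R1  (J1: bond 0 brought effort, rest push out)
b2 stroke at I1  (J1 effort already set via bond 0)
b3 stroke at I2  (0-jn J1 has e-setter on 0)
b5 stroke at I3  (0-jn J1 has e-setter on 0)

#0 stroke→J1
#1 stroke→R1
#2 stroke→I1
#3 stroke→I2
#4 stroke→Sf1
#5 stroke→I3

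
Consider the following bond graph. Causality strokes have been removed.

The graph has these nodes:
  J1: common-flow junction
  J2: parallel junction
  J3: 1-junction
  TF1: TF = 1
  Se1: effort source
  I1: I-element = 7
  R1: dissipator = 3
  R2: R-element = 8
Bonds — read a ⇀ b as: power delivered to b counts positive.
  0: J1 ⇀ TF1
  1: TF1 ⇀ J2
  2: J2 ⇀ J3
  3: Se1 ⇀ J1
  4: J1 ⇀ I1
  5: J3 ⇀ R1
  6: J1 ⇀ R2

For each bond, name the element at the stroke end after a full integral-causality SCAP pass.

b0 |J1
b1 |TF1
b2 |J2
b3 |J1
b4 |I1
b5 |J3
b6 |J1

bond 3 →J1  (Se1 (Se) sets effort on bond)
bond 4 →I1  (I1 outputs flow p/I1)
bond 0 →J1  (J1: bond 4 brought flow, rest push out)
bond 6 →J1  (common-f at J1 fixed by 4)
bond 1 →TF1  (TF TF1: opposite of bond 0)
bond 2 →J2  (J2 needs exactly one e-in)
bond 5 →J3  (J3: bond 2 brought flow, rest push out)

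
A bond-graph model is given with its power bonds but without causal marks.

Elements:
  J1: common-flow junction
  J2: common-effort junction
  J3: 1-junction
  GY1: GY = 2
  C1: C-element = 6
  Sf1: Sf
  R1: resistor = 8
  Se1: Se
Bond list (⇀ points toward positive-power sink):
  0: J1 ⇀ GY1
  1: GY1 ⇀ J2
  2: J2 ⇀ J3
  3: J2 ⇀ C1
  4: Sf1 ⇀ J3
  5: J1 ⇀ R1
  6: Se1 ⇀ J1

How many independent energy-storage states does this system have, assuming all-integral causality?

1  (C1 all integral)

#4 stroke→Sf1  (Sf1 fixes flow; stroke at Sf1)
#6 stroke→J1  (Se1 (Se) sets effort on bond)
#2 stroke→J3  (1-jn J3 has f-setter on 4)
#3 stroke→J2  (prefer integral on C1)
#1 stroke→GY1  (common-e at J2 fixed by 3)
#0 stroke→GY1  (GY1: gyrator matches bond 1)
#5 stroke→J1  (common-f at J1 fixed by 0)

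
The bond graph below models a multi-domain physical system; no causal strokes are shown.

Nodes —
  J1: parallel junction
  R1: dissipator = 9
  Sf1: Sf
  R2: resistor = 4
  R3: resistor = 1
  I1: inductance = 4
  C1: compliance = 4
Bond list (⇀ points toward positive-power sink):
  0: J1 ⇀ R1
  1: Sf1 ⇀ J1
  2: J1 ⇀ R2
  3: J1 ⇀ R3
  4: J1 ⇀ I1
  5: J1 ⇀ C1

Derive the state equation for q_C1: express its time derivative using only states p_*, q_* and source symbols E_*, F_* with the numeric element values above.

dq_C1/dt = F_Sf1 - p_I1/4 - 49*q_C1/144

bond 1 |Sf1  (Sf1 (Sf) sets flow on bond)
bond 4 |I1  (I1 outputs flow p/I1)
bond 5 |J1  (C1 outputs effort q/C1)
bond 0 |R1  (J1 effort already set via bond 5)
bond 2 |R2  (J1: bond 5 brought effort, rest push out)
bond 3 |R3  (J1: bond 5 brought effort, rest push out)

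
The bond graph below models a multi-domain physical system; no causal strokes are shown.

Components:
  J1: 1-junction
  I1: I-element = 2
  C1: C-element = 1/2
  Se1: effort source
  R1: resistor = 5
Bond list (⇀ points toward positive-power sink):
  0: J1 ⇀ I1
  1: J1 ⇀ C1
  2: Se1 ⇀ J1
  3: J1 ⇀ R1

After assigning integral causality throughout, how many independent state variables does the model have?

#2 →J1  (Se1: effort source, stroke at far end)
#0 →I1  (prefer integral on I1)
#1 →J1  (J1 flow already set via bond 0)
#3 →J1  (1-jn J1 has f-setter on 0)

2  (C1, I1 all integral)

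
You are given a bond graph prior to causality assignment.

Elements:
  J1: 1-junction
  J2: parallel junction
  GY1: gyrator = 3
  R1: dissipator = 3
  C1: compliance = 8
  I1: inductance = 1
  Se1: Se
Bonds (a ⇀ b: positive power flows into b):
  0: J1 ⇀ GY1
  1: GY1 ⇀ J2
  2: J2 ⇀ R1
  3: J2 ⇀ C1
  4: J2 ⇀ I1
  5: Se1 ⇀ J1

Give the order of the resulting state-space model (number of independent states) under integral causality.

b5 stroke at J1  (Se1 (Se) sets effort on bond)
b0 stroke at GY1  (J1 needs exactly one f-in)
b1 stroke at GY1  (GY1 both-in/both-out from 0)
b3 stroke at J2  (prefer integral on C1)
b2 stroke at R1  (0-jn J2 has e-setter on 3)
b4 stroke at I1  (J2 effort already set via bond 3)

2  (C1, I1 all integral)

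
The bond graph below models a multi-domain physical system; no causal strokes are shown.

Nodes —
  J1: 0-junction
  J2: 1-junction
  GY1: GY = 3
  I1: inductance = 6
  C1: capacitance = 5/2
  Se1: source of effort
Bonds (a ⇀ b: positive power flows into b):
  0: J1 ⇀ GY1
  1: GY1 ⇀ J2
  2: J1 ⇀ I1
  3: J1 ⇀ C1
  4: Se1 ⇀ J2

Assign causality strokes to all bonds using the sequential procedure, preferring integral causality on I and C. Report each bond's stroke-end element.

β0 stroke at GY1
β1 stroke at GY1
β2 stroke at I1
β3 stroke at J1
β4 stroke at J2

bond 4 |J2  (source Se1 imposes e)
bond 1 |GY1  (only one flow-in slot at J2)
bond 0 |GY1  (GY1 both-in/both-out from 1)
bond 2 |I1  (I1: I, integral causality)
bond 3 |J1  (J1: last free bond brings effort in)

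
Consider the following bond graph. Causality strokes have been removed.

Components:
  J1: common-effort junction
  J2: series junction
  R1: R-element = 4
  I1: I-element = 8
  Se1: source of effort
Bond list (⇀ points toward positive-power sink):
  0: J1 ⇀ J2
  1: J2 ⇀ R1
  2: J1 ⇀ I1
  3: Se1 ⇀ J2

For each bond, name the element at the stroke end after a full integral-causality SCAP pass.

#3 stroke→J2  (source Se1 imposes e)
#2 stroke→I1  (I1 outputs flow p/I1)
#0 stroke→J1  (J1: last free bond brings effort in)
#1 stroke→J2  (J2 flow already set via bond 0)

β0 stroke at J1
β1 stroke at J2
β2 stroke at I1
β3 stroke at J2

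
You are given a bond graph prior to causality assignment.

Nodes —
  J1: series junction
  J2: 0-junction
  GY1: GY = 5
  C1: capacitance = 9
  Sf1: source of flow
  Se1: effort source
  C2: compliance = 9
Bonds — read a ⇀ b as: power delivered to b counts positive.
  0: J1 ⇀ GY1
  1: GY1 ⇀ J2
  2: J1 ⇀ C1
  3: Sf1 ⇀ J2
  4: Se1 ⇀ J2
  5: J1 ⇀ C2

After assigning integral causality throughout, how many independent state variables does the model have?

2  (C1, C2 all integral)

#3 stroke at Sf1  (Sf1: flow source, stroke at near end)
#4 stroke at J2  (Se1: effort source, stroke at far end)
#1 stroke at GY1  (0-jn J2 has e-setter on 4)
#0 stroke at GY1  (through GY1, causality inverts; strokes same side of GY1)
#2 stroke at J1  (J1: bond 0 brought flow, rest push out)
#5 stroke at J1  (J1 flow already set via bond 0)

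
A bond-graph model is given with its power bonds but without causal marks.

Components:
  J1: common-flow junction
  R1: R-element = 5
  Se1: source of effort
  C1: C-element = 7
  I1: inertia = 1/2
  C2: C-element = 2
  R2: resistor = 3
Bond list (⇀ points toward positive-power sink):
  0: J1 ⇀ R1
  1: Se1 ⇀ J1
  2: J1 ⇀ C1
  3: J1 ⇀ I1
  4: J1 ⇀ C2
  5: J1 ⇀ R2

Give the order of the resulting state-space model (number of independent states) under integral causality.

3  (C1, C2, I1 all integral)

β1 stroke at J1  (Se1 (Se) sets effort on bond)
β2 stroke at J1  (C1: C, integral causality)
β3 stroke at I1  (I1: I, integral causality)
β0 stroke at J1  (1-jn J1 has f-setter on 3)
β4 stroke at J1  (J1 flow already set via bond 3)
β5 stroke at J1  (common-f at J1 fixed by 3)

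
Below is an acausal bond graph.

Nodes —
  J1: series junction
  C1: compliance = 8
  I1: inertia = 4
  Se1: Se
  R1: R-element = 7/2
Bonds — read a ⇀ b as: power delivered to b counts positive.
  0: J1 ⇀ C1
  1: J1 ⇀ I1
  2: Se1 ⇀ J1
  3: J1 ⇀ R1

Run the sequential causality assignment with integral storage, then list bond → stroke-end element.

β0 stroke at J1
β1 stroke at I1
β2 stroke at J1
β3 stroke at J1

#2 stroke at J1  (Se1 (Se) sets effort on bond)
#0 stroke at J1  (C1: C, integral causality)
#1 stroke at I1  (I1: I, integral causality)
#3 stroke at J1  (common-f at J1 fixed by 1)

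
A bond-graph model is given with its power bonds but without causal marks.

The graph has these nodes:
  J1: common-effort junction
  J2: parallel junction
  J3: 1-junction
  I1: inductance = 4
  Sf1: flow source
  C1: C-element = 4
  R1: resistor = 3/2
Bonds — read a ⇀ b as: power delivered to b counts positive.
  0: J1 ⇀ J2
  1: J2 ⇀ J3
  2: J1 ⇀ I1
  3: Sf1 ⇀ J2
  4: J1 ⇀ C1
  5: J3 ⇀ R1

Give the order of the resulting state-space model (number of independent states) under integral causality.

2  (C1, I1 all integral)

#3 stroke at Sf1  (Sf1: flow source, stroke at near end)
#2 stroke at I1  (I1 integral (f out))
#4 stroke at J1  (C1: C, integral causality)
#0 stroke at J2  (J1 effort already set via bond 4)
#1 stroke at J3  (common-e at J2 fixed by 0)
#5 stroke at R1  (closing 1-jn rule on J3)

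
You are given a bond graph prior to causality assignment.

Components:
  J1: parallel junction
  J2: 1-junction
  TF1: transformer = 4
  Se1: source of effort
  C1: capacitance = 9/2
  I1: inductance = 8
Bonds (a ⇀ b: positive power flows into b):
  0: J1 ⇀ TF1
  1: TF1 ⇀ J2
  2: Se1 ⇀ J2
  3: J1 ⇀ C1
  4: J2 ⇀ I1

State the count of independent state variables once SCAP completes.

2  (C1, I1 all integral)

bond 2 stroke→J2  (Se1 fixes effort; stroke away)
bond 3 stroke→J1  (C1 outputs effort q/C1)
bond 0 stroke→TF1  (0-jn J1 has e-setter on 3)
bond 1 stroke→J2  (TF1: transformer flips bond 0)
bond 4 stroke→I1  (only one flow-in slot at J2)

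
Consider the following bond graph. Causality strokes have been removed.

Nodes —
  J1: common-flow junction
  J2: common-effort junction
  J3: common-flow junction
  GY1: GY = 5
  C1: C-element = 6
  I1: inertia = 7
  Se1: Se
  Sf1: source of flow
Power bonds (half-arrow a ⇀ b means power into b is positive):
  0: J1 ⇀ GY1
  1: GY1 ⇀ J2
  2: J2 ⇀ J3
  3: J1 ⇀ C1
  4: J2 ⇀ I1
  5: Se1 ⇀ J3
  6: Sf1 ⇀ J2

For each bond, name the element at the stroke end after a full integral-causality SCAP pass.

bond 5 |J3  (Se1 fixes effort; stroke away)
bond 6 |Sf1  (Sf1 fixes flow; stroke at Sf1)
bond 2 |J2  (closing 1-jn rule on J3)
bond 1 |GY1  (J2: bond 2 brought effort, rest push out)
bond 4 |I1  (J2 effort already set via bond 2)
bond 0 |GY1  (through GY1, causality inverts; strokes same side of GY1)
bond 3 |J1  (J1: bond 0 brought flow, rest push out)

b0 stroke at GY1
b1 stroke at GY1
b2 stroke at J2
b3 stroke at J1
b4 stroke at I1
b5 stroke at J3
b6 stroke at Sf1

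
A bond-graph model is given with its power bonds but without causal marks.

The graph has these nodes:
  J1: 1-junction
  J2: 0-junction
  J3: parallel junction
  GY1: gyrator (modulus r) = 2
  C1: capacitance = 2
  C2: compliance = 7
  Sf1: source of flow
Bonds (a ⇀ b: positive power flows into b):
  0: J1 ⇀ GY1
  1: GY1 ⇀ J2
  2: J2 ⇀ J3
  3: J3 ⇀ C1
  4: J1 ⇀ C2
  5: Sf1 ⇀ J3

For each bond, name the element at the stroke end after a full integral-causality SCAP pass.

b5 |Sf1  (Sf1 fixes flow; stroke at Sf1)
b3 |J3  (prefer integral on C1)
b2 |J2  (J3 effort already set via bond 3)
b1 |GY1  (J2: bond 2 brought effort, rest push out)
b0 |GY1  (GY1: gyrator matches bond 1)
b4 |J1  (J1 flow already set via bond 0)

#0 →GY1
#1 →GY1
#2 →J2
#3 →J3
#4 →J1
#5 →Sf1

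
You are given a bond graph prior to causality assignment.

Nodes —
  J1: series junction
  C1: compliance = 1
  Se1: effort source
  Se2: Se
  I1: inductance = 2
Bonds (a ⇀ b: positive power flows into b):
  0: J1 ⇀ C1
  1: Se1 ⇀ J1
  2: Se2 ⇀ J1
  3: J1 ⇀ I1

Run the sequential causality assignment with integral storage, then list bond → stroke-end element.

b0 stroke at J1
b1 stroke at J1
b2 stroke at J1
b3 stroke at I1

#1 stroke→J1  (source Se1 imposes e)
#2 stroke→J1  (Se2 fixes effort; stroke away)
#0 stroke→J1  (C1 integral (e out))
#3 stroke→I1  (only one flow-in slot at J1)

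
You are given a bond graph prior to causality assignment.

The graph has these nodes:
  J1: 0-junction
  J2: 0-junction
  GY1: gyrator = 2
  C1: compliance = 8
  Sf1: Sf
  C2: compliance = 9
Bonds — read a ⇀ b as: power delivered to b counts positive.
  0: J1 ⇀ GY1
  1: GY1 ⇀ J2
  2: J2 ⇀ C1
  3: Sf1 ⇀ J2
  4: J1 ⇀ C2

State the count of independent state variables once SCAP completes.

2  (C1, C2 all integral)

#3 →Sf1  (Sf1 fixes flow; stroke at Sf1)
#2 →J2  (C1: C, integral causality)
#1 →GY1  (J2 effort already set via bond 2)
#0 →GY1  (through GY1, causality inverts; strokes same side of GY1)
#4 →J1  (only one effort-in slot at J1)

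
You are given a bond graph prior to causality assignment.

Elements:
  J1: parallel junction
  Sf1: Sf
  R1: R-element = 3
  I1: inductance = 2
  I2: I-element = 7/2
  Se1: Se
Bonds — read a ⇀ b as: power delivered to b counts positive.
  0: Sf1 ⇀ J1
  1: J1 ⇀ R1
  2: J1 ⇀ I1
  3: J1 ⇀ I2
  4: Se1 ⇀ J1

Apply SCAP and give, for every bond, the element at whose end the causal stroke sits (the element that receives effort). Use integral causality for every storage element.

#0 stroke→Sf1  (Sf1 (Sf) sets flow on bond)
#4 stroke→J1  (source Se1 imposes e)
#1 stroke→R1  (0-jn J1 has e-setter on 4)
#2 stroke→I1  (J1: bond 4 brought effort, rest push out)
#3 stroke→I2  (common-e at J1 fixed by 4)

bond 0 stroke at Sf1
bond 1 stroke at R1
bond 2 stroke at I1
bond 3 stroke at I2
bond 4 stroke at J1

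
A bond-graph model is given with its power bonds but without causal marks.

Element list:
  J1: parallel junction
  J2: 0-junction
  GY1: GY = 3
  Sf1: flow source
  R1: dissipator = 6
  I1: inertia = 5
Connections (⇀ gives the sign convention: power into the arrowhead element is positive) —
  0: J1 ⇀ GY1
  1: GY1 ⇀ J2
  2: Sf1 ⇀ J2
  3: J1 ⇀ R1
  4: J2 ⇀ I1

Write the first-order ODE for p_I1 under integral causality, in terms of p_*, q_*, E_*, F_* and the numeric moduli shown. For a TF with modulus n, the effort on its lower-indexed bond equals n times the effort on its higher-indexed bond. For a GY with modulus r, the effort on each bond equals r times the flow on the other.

dp_I1/dt = 3*F_Sf1/2 - 3*p_I1/10

β2 stroke at Sf1  (Sf1 (Sf) sets flow on bond)
β4 stroke at I1  (I1 outputs flow p/I1)
β1 stroke at J2  (closing 0-jn rule on J2)
β0 stroke at J1  (GY1 both-in/both-out from 1)
β3 stroke at R1  (J1: bond 0 brought effort, rest push out)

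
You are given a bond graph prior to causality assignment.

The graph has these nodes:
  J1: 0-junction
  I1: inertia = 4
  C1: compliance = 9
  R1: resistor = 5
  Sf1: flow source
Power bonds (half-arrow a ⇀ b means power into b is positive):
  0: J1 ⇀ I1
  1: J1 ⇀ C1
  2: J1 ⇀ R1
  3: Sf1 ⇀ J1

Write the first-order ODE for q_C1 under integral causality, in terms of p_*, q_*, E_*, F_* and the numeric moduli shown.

#3 stroke→Sf1  (Sf1 fixes flow; stroke at Sf1)
#0 stroke→I1  (I1: I, integral causality)
#1 stroke→J1  (C1: C, integral causality)
#2 stroke→R1  (0-jn J1 has e-setter on 1)

dq_C1/dt = F_Sf1 - p_I1/4 - q_C1/45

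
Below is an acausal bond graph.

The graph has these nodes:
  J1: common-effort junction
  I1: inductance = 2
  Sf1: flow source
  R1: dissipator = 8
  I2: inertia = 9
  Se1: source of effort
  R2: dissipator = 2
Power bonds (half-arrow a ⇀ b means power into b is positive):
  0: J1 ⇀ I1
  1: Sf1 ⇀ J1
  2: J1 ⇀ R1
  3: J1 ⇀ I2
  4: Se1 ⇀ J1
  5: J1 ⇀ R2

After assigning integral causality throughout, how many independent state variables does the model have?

bond 1 stroke at Sf1  (Sf1: flow source, stroke at near end)
bond 4 stroke at J1  (source Se1 imposes e)
bond 0 stroke at I1  (common-e at J1 fixed by 4)
bond 2 stroke at R1  (0-jn J1 has e-setter on 4)
bond 3 stroke at I2  (common-e at J1 fixed by 4)
bond 5 stroke at R2  (common-e at J1 fixed by 4)

2  (I1, I2 all integral)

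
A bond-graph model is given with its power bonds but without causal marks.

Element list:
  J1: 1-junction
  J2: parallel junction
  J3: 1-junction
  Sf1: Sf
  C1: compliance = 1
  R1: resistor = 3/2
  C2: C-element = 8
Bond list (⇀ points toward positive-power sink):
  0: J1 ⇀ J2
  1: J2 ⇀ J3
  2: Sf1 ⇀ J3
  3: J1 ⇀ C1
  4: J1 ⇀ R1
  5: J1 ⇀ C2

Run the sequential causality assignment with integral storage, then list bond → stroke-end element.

b0 →J2
b1 →J3
b2 →Sf1
b3 →J1
b4 →J1
b5 →J1

β2 →Sf1  (Sf1 fixes flow; stroke at Sf1)
β1 →J3  (1-jn J3 has f-setter on 2)
β0 →J2  (closing 0-jn rule on J2)
β3 →J1  (common-f at J1 fixed by 0)
β4 →J1  (J1: bond 0 brought flow, rest push out)
β5 →J1  (common-f at J1 fixed by 0)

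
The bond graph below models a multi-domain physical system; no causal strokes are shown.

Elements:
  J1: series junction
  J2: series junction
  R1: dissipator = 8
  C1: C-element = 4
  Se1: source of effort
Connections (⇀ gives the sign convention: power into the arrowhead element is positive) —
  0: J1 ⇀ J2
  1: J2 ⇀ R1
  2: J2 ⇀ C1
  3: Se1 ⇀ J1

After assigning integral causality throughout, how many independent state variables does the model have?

b3 →J1  (Se1: effort source, stroke at far end)
b0 →J2  (J1: last free bond brings flow in)
b2 →J2  (C1 outputs effort q/C1)
b1 →R1  (J2: last free bond brings flow in)

1  (C1 all integral)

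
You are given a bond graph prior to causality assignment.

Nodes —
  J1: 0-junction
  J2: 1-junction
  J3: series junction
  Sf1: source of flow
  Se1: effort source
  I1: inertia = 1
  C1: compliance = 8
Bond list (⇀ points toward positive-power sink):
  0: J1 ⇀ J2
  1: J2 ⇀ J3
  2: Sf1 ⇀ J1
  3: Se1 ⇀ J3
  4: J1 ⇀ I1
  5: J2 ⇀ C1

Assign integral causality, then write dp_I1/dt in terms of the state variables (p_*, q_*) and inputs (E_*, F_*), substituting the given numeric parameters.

β2 →Sf1  (Sf1: flow source, stroke at near end)
β3 →J3  (Se1: effort source, stroke at far end)
β1 →J2  (J3: last free bond brings flow in)
β4 →I1  (I1 integral (f out))
β0 →J1  (J1 needs exactly one e-in)
β5 →J2  (1-jn J2 has f-setter on 0)

dp_I1/dt = -E_Se1 + q_C1/8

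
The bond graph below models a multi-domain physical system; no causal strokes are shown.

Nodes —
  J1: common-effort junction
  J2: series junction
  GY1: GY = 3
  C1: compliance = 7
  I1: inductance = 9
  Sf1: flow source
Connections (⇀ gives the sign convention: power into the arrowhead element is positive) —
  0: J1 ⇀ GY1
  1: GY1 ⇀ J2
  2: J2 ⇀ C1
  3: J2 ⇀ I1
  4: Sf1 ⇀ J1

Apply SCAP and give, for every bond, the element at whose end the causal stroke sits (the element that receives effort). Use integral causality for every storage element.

bond 0 →J1
bond 1 →J2
bond 2 →J2
bond 3 →I1
bond 4 →Sf1

bond 4 →Sf1  (Sf1: flow source, stroke at near end)
bond 0 →J1  (only one effort-in slot at J1)
bond 1 →J2  (GY1: gyrator matches bond 0)
bond 2 →J2  (C1 outputs effort q/C1)
bond 3 →I1  (J2: last free bond brings flow in)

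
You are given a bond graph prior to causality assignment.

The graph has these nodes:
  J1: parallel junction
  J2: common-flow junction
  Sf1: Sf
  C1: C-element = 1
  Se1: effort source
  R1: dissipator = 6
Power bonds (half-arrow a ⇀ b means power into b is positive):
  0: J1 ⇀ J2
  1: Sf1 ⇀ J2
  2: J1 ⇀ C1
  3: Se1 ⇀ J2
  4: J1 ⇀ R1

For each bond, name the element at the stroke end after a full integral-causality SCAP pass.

β0 stroke at J2
β1 stroke at Sf1
β2 stroke at J1
β3 stroke at J2
β4 stroke at R1

β1 |Sf1  (Sf1: flow source, stroke at near end)
β3 |J2  (Se1: effort source, stroke at far end)
β0 |J2  (common-f at J2 fixed by 1)
β2 |J1  (prefer integral on C1)
β4 |R1  (common-e at J1 fixed by 2)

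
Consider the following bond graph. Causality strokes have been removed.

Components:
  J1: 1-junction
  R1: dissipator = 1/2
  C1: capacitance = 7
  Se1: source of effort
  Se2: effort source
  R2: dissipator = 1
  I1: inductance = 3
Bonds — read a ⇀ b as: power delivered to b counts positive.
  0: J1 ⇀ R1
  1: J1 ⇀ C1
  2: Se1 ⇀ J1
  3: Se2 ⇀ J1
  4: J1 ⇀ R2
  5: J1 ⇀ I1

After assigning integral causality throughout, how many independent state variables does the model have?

β2 stroke→J1  (Se1: effort source, stroke at far end)
β3 stroke→J1  (Se2: effort source, stroke at far end)
β1 stroke→J1  (prefer integral on C1)
β5 stroke→I1  (I1: I, integral causality)
β0 stroke→J1  (J1: bond 5 brought flow, rest push out)
β4 stroke→J1  (J1: bond 5 brought flow, rest push out)

2  (C1, I1 all integral)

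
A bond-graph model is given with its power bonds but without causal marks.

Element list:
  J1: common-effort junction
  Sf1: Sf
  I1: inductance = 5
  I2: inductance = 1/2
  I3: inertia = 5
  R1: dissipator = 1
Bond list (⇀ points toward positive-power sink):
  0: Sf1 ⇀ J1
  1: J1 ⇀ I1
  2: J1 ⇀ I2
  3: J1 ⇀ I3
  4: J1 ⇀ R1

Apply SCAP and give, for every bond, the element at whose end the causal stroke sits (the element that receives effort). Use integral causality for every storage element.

#0 |Sf1
#1 |I1
#2 |I2
#3 |I3
#4 |J1

#0 |Sf1  (Sf1 fixes flow; stroke at Sf1)
#1 |I1  (prefer integral on I1)
#2 |I2  (I2 integral (f out))
#3 |I3  (I3: I, integral causality)
#4 |J1  (closing 0-jn rule on J1)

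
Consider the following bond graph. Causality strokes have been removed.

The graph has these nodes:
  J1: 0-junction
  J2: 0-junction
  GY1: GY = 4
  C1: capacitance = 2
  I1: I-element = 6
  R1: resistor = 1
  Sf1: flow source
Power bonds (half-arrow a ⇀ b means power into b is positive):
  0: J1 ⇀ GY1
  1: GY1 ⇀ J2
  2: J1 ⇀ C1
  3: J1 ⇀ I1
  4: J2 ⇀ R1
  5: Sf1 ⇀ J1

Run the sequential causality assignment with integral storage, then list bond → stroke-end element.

bond 5 |Sf1  (source Sf1 imposes f)
bond 2 |J1  (C1: C, integral causality)
bond 0 |GY1  (J1 effort already set via bond 2)
bond 3 |I1  (J1 effort already set via bond 2)
bond 1 |GY1  (GY1 both-in/both-out from 0)
bond 4 |J2  (closing 0-jn rule on J2)

b0 stroke→GY1
b1 stroke→GY1
b2 stroke→J1
b3 stroke→I1
b4 stroke→J2
b5 stroke→Sf1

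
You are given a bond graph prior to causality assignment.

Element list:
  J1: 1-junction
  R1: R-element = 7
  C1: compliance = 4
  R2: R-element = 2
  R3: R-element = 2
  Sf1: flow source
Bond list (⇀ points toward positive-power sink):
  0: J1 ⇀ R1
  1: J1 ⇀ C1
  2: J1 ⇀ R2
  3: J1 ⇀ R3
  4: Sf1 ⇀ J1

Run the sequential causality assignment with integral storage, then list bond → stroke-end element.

b4 →Sf1  (Sf1 fixes flow; stroke at Sf1)
b0 →J1  (common-f at J1 fixed by 4)
b1 →J1  (common-f at J1 fixed by 4)
b2 →J1  (common-f at J1 fixed by 4)
b3 →J1  (common-f at J1 fixed by 4)

bond 0 |J1
bond 1 |J1
bond 2 |J1
bond 3 |J1
bond 4 |Sf1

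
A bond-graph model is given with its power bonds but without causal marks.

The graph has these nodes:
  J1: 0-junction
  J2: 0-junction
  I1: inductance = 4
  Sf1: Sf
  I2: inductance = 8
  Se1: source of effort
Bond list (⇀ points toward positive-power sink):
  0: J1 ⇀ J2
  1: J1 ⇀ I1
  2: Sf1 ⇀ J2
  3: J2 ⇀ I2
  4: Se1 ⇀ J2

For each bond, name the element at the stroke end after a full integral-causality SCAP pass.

#0 →J1
#1 →I1
#2 →Sf1
#3 →I2
#4 →J2

bond 2 |Sf1  (Sf1: flow source, stroke at near end)
bond 4 |J2  (Se1 (Se) sets effort on bond)
bond 0 |J1  (common-e at J2 fixed by 4)
bond 3 |I2  (J2 effort already set via bond 4)
bond 1 |I1  (J1 effort already set via bond 0)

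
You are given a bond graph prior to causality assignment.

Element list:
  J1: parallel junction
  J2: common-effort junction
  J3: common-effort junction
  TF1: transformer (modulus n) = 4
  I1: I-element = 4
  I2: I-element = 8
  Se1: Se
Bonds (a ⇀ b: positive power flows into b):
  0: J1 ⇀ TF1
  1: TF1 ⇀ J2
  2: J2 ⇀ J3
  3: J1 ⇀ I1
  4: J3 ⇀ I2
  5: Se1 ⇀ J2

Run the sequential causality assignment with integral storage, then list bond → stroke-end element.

b0 stroke at J1
b1 stroke at TF1
b2 stroke at J3
b3 stroke at I1
b4 stroke at I2
b5 stroke at J2

#5 →J2  (Se1 fixes effort; stroke away)
#1 →TF1  (J2: bond 5 brought effort, rest push out)
#2 →J3  (common-e at J2 fixed by 5)
#4 →I2  (0-jn J3 has e-setter on 2)
#0 →J1  (TF1 one-in-one-out from 1)
#3 →I1  (common-e at J1 fixed by 0)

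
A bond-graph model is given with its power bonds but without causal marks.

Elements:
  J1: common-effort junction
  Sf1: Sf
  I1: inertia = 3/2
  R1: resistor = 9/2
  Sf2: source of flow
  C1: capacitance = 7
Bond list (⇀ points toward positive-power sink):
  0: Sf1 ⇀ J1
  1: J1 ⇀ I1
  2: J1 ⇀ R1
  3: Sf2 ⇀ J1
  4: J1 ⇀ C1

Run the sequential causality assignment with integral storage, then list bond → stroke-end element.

β0 stroke→Sf1  (source Sf1 imposes f)
β3 stroke→Sf2  (Sf2 (Sf) sets flow on bond)
β1 stroke→I1  (I1 outputs flow p/I1)
β4 stroke→J1  (prefer integral on C1)
β2 stroke→R1  (J1: bond 4 brought effort, rest push out)

b0 →Sf1
b1 →I1
b2 →R1
b3 →Sf2
b4 →J1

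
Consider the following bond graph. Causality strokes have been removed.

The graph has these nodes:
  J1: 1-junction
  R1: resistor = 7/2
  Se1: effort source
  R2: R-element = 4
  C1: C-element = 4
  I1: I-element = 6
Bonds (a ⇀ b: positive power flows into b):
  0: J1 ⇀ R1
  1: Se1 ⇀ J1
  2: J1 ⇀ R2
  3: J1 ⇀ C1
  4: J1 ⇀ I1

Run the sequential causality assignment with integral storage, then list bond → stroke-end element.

b1 →J1  (Se1 fixes effort; stroke away)
b3 →J1  (C1 integral (e out))
b4 →I1  (I1: I, integral causality)
b0 →J1  (common-f at J1 fixed by 4)
b2 →J1  (J1: bond 4 brought flow, rest push out)

#0 stroke at J1
#1 stroke at J1
#2 stroke at J1
#3 stroke at J1
#4 stroke at I1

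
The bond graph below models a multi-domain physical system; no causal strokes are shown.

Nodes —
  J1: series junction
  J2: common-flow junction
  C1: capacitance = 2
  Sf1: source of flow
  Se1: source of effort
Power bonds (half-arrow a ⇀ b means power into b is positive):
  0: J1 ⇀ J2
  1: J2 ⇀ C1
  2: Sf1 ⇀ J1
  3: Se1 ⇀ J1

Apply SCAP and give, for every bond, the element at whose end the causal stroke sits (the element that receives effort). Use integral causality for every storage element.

b0 stroke at J1
b1 stroke at J2
b2 stroke at Sf1
b3 stroke at J1

b2 stroke at Sf1  (Sf1 fixes flow; stroke at Sf1)
b3 stroke at J1  (source Se1 imposes e)
b0 stroke at J1  (J1 flow already set via bond 2)
b1 stroke at J2  (1-jn J2 has f-setter on 0)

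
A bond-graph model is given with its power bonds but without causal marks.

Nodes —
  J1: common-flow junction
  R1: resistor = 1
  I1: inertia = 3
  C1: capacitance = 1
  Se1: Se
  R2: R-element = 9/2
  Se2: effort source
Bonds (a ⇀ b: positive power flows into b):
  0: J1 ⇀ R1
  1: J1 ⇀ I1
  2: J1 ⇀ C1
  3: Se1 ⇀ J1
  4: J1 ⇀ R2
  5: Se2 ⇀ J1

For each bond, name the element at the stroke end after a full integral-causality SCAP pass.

β0 stroke→J1
β1 stroke→I1
β2 stroke→J1
β3 stroke→J1
β4 stroke→J1
β5 stroke→J1

β3 stroke→J1  (Se1 (Se) sets effort on bond)
β5 stroke→J1  (Se2 (Se) sets effort on bond)
β1 stroke→I1  (I1: I, integral causality)
β0 stroke→J1  (1-jn J1 has f-setter on 1)
β2 stroke→J1  (J1 flow already set via bond 1)
β4 stroke→J1  (1-jn J1 has f-setter on 1)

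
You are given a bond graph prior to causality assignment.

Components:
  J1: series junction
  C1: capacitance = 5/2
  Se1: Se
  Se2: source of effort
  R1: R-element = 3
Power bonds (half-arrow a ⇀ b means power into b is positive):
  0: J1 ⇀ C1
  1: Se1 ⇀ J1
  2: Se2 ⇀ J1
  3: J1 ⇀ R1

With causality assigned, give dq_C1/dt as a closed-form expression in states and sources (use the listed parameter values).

dq_C1/dt = E_Se1/3 + E_Se2/3 - 2*q_C1/15

b1 →J1  (Se1 (Se) sets effort on bond)
b2 →J1  (Se2: effort source, stroke at far end)
b0 →J1  (prefer integral on C1)
b3 →R1  (J1 needs exactly one f-in)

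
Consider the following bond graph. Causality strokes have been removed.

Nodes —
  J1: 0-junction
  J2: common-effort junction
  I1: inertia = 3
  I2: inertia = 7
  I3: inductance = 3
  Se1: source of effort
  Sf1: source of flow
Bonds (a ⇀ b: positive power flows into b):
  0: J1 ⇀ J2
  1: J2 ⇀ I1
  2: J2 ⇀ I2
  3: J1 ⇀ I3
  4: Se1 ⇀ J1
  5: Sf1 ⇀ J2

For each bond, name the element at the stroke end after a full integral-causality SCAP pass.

bond 0 stroke→J2
bond 1 stroke→I1
bond 2 stroke→I2
bond 3 stroke→I3
bond 4 stroke→J1
bond 5 stroke→Sf1

#4 →J1  (Se1: effort source, stroke at far end)
#5 →Sf1  (Sf1 fixes flow; stroke at Sf1)
#0 →J2  (J1: bond 4 brought effort, rest push out)
#3 →I3  (common-e at J1 fixed by 4)
#1 →I1  (common-e at J2 fixed by 0)
#2 →I2  (common-e at J2 fixed by 0)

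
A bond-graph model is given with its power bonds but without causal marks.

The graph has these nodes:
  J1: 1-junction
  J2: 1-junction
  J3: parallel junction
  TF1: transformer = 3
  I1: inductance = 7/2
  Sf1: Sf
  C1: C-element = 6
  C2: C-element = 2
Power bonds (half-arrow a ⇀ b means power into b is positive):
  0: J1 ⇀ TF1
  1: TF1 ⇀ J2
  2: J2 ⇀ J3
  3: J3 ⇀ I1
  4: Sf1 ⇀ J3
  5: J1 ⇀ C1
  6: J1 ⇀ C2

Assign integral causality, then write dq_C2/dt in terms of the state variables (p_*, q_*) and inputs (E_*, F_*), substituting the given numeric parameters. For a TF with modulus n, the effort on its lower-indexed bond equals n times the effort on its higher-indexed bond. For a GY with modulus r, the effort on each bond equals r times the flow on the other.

bond 4 stroke→Sf1  (Sf1: flow source, stroke at near end)
bond 3 stroke→I1  (prefer integral on I1)
bond 2 stroke→J3  (J3 needs exactly one e-in)
bond 1 stroke→J2  (1-jn J2 has f-setter on 2)
bond 0 stroke→TF1  (through TF1, causality passes straight; one stroke at TF1)
bond 5 stroke→J1  (J1: bond 0 brought flow, rest push out)
bond 6 stroke→J1  (J1: bond 0 brought flow, rest push out)

dq_C2/dt = -F_Sf1/3 + 2*p_I1/21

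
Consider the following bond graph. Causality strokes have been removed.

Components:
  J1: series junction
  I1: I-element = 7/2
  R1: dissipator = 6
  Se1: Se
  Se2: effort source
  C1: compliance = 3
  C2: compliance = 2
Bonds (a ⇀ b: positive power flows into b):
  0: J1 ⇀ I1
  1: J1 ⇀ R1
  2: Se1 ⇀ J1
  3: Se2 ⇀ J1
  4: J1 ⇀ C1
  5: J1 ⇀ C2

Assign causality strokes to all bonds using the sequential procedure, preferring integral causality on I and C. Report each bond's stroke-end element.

β0 stroke→I1
β1 stroke→J1
β2 stroke→J1
β3 stroke→J1
β4 stroke→J1
β5 stroke→J1

#2 stroke→J1  (Se1 fixes effort; stroke away)
#3 stroke→J1  (Se2: effort source, stroke at far end)
#0 stroke→I1  (I1 outputs flow p/I1)
#1 stroke→J1  (common-f at J1 fixed by 0)
#4 stroke→J1  (1-jn J1 has f-setter on 0)
#5 stroke→J1  (J1: bond 0 brought flow, rest push out)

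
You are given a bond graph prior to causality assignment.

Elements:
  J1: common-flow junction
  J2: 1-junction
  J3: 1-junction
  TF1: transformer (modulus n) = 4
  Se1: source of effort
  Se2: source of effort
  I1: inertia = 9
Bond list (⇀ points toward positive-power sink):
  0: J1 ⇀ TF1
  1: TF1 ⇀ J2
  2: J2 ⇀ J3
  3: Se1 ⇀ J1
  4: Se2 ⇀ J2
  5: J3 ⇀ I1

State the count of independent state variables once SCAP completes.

1  (I1 all integral)

bond 3 stroke at J1  (Se1 (Se) sets effort on bond)
bond 4 stroke at J2  (source Se2 imposes e)
bond 0 stroke at TF1  (J1: last free bond brings flow in)
bond 1 stroke at J2  (through TF1, causality passes straight; one stroke at TF1)
bond 2 stroke at J3  (J2: last free bond brings flow in)
bond 5 stroke at I1  (J3: last free bond brings flow in)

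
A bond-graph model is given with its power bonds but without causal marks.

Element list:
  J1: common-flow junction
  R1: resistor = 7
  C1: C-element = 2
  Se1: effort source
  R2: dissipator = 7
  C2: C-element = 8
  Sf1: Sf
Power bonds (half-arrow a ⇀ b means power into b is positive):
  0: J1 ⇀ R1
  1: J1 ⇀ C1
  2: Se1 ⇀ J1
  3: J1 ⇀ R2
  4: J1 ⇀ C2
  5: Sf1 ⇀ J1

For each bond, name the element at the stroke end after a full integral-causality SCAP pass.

bond 0 →J1
bond 1 →J1
bond 2 →J1
bond 3 →J1
bond 4 →J1
bond 5 →Sf1

bond 2 →J1  (source Se1 imposes e)
bond 5 →Sf1  (Sf1 fixes flow; stroke at Sf1)
bond 0 →J1  (J1 flow already set via bond 5)
bond 1 →J1  (common-f at J1 fixed by 5)
bond 3 →J1  (J1 flow already set via bond 5)
bond 4 →J1  (1-jn J1 has f-setter on 5)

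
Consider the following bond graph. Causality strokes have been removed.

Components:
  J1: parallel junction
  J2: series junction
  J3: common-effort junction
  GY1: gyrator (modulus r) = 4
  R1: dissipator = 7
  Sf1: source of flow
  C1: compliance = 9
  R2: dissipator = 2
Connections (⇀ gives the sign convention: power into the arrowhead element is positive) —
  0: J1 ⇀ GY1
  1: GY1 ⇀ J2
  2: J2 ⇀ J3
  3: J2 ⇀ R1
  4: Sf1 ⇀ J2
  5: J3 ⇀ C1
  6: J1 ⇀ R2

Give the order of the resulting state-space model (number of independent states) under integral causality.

1  (C1 all integral)

bond 4 |Sf1  (Sf1 fixes flow; stroke at Sf1)
bond 1 |J2  (common-f at J2 fixed by 4)
bond 2 |J2  (1-jn J2 has f-setter on 4)
bond 3 |J2  (1-jn J2 has f-setter on 4)
bond 5 |J3  (closing 0-jn rule on J3)
bond 0 |J1  (through GY1, causality inverts; strokes same side of GY1)
bond 6 |R2  (common-e at J1 fixed by 0)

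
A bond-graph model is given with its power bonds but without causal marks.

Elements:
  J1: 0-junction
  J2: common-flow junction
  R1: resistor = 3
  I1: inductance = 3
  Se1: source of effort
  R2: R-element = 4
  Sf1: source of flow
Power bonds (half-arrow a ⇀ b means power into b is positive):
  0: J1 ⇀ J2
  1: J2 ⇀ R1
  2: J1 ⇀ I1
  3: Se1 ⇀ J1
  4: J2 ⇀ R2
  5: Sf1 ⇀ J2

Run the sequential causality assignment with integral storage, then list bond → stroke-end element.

b0 |J2
b1 |J2
b2 |I1
b3 |J1
b4 |J2
b5 |Sf1

bond 3 →J1  (source Se1 imposes e)
bond 5 →Sf1  (Sf1 (Sf) sets flow on bond)
bond 0 →J2  (J1: bond 3 brought effort, rest push out)
bond 2 →I1  (common-e at J1 fixed by 3)
bond 1 →J2  (common-f at J2 fixed by 5)
bond 4 →J2  (J2: bond 5 brought flow, rest push out)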